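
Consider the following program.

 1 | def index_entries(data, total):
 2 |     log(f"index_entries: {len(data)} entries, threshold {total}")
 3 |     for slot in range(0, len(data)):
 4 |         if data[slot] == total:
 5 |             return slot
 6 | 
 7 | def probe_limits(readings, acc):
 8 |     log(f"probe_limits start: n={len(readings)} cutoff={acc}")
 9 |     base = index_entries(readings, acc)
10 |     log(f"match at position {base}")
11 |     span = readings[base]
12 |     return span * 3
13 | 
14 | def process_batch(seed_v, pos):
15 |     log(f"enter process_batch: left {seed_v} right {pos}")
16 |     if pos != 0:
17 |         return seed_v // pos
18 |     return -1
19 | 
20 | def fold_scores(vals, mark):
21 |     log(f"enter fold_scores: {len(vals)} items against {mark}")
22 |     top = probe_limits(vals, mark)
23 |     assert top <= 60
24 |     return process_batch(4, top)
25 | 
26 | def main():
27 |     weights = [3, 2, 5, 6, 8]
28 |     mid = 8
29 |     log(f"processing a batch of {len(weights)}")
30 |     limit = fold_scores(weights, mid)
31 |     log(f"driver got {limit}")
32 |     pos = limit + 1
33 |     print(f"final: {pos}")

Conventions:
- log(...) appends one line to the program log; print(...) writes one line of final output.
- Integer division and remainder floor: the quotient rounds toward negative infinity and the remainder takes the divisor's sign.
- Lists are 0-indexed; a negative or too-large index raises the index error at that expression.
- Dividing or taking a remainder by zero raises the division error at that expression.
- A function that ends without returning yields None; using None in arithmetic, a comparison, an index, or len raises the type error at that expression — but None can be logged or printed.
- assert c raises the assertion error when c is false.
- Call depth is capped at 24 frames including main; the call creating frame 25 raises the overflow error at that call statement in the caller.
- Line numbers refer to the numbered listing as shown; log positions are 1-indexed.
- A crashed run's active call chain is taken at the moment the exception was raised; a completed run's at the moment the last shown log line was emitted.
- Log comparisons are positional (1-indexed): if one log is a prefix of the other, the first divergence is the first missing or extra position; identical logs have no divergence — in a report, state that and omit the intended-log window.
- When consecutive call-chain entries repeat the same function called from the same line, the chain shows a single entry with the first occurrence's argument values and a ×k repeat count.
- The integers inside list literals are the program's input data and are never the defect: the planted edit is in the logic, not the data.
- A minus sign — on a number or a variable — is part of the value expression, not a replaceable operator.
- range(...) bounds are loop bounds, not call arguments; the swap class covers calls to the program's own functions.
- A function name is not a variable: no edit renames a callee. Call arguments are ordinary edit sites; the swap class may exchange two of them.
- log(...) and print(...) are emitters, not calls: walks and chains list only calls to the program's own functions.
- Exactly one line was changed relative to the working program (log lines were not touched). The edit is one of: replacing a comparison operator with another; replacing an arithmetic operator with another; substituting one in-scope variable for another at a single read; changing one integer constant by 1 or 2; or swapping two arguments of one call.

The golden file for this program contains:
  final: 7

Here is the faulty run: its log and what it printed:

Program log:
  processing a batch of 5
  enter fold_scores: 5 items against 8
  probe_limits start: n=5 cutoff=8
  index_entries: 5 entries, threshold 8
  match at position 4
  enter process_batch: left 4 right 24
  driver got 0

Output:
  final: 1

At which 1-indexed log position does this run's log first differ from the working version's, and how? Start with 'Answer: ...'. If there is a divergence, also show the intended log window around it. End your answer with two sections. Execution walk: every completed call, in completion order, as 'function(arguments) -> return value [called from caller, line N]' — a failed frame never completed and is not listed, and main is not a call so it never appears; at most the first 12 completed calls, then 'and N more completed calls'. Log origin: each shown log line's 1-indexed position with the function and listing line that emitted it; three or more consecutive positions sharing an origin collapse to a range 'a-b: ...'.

Answer: position 6; shown 'enter process_batch: left 4 right 24' vs intended 'enter process_batch: left 24 right 4'.
Intended log window:
  4: index_entries: 5 entries, threshold 8
  5: match at position 4
  6: enter process_batch: left 24 right 4
  7: driver got 6
Execution walk:
  index_entries([3, 2, 5, 6, 8], 8) -> 4  [called from probe_limits, line 9]
  probe_limits([3, 2, 5, 6, 8], 8) -> 24  [called from fold_scores, line 22]
  process_batch(4, 24) -> 0  [called from fold_scores, line 24]
  fold_scores([3, 2, 5, 6, 8], 8) -> 0  [called from main, line 30]
Log origin:
  1: from main, line 29
  2: from fold_scores, line 21
  3: from probe_limits, line 8
  4: from index_entries, line 2
  5: from probe_limits, line 10
  6: from process_batch, line 15
  7: from main, line 31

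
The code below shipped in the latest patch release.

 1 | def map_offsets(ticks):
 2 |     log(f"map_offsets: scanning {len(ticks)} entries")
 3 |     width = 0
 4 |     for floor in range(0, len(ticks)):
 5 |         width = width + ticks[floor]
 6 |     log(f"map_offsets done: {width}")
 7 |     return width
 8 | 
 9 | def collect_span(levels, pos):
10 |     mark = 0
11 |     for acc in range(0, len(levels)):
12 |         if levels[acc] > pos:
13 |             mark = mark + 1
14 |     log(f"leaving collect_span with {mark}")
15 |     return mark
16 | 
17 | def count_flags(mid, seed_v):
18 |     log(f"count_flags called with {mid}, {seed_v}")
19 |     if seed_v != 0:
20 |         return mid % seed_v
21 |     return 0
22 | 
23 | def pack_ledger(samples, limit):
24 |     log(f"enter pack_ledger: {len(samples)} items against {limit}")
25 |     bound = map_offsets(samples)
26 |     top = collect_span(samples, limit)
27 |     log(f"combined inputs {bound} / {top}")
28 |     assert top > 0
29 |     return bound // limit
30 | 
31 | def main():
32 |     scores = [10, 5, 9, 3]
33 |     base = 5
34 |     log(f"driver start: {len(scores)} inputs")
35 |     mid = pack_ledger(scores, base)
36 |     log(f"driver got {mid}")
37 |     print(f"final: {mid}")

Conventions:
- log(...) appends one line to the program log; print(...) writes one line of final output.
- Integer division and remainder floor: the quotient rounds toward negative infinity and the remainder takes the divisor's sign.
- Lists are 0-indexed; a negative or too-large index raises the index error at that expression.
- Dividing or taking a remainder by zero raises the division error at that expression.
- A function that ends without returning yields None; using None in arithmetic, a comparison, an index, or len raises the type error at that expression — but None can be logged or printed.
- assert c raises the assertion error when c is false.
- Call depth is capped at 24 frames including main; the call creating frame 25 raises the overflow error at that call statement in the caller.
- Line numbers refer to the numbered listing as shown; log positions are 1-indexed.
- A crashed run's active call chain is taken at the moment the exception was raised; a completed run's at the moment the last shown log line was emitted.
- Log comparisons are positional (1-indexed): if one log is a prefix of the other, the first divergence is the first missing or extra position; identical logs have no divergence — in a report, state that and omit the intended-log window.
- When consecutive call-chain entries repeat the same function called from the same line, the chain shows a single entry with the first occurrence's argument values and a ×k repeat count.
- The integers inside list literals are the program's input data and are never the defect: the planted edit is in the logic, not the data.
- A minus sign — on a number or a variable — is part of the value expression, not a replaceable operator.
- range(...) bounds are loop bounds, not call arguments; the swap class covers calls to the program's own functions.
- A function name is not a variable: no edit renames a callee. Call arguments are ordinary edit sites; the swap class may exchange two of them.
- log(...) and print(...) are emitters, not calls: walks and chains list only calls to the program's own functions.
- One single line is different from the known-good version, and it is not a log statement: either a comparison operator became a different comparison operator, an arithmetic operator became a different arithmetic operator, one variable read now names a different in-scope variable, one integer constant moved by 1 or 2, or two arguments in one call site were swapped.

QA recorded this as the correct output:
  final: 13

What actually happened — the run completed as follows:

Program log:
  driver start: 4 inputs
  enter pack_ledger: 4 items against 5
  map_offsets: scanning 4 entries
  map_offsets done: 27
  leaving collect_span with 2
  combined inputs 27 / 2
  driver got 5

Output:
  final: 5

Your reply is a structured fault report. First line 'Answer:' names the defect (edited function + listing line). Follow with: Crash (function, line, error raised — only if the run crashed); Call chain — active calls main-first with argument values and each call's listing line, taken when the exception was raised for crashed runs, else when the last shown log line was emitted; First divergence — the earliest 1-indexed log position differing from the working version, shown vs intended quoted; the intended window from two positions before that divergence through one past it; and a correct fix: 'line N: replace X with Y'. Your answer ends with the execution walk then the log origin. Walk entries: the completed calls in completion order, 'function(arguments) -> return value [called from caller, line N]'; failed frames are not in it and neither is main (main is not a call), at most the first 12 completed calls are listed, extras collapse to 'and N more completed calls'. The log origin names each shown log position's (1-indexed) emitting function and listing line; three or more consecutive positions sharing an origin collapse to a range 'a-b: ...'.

Answer: the defect is in pack_ledger at line 29.
The tell: Everything matches until log position 7, which reads 'driver got 5' in place of 'driver got 13'.
Call chain: main.
First divergence: at position 7 the run shows 'driver got 5' where the working version logs 'driver got 13'.
Intended log window:
  5: leaving collect_span with 2
  6: combined inputs 27 / 2
  7: driver got 13
Execution walk:
  map_offsets([10, 5, 9, 3]) -> 27  [called from pack_ledger, line 25]
  collect_span([10, 5, 9, 3], 5) -> 2  [called from pack_ledger, line 26]
  pack_ledger([10, 5, 9, 3], 5) -> 5  [called from main, line 35]
Origin of each log line:
  1 — main, line 34
  2 — pack_ledger, line 24
  3 — map_offsets, line 2
  4 — map_offsets, line 6
  5 — collect_span, line 14
  6 — pack_ledger, line 27
  7 — main, line 36
A correct fix: line 29: replace `limit` with `top`.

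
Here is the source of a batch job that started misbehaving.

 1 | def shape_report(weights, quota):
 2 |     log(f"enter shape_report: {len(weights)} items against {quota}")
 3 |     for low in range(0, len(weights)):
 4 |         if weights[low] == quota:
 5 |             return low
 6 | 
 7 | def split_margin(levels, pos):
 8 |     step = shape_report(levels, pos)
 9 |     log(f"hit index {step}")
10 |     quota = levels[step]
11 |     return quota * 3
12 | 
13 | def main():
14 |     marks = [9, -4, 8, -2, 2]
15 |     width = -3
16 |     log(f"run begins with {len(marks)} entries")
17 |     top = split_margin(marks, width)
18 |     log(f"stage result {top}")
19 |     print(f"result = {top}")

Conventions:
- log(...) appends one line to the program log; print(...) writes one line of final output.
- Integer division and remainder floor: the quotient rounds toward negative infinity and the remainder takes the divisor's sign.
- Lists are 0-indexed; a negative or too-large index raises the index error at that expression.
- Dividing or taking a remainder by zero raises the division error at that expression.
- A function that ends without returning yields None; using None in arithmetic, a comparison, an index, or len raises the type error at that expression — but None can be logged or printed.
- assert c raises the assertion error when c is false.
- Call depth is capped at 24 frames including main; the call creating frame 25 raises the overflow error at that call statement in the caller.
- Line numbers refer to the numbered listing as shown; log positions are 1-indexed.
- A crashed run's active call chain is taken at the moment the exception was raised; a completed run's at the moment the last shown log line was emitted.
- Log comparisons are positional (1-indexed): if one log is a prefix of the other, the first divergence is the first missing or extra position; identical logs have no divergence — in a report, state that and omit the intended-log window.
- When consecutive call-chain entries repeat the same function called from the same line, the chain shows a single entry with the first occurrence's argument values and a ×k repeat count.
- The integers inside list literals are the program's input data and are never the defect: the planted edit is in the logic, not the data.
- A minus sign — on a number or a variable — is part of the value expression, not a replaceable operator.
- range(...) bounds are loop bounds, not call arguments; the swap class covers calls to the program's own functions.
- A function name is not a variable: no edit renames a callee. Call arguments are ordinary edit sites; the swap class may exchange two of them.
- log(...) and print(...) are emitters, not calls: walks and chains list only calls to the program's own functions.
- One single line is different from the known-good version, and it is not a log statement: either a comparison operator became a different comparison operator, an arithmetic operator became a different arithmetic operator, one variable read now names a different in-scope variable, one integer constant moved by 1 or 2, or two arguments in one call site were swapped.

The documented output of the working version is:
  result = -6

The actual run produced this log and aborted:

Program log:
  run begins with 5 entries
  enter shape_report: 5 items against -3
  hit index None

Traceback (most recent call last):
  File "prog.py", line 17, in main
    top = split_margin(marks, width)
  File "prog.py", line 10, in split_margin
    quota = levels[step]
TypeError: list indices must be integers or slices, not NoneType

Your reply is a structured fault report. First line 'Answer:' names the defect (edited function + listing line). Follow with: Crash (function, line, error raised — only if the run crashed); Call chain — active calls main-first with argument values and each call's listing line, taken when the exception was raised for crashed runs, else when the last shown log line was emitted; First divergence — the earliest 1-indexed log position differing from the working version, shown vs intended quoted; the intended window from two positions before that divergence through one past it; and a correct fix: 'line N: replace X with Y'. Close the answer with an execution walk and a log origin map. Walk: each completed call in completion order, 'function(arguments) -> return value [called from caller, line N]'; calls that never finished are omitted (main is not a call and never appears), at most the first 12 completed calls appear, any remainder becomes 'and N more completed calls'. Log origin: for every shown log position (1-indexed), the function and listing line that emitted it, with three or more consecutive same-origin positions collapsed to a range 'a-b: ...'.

Answer: the defect is in main at line 15.
Core observation: At log position 2 the runs split — shown 'enter shape_report: 5 items against -3', but the working version logs 'enter shape_report: 5 items against -2'.
Crash: split_margin, line 10, TypeError.
Call chain: main -> split_margin([9, -4, 8, -2, 2], -3) (called at line 17).
First divergence: position 2; shown 'enter shape_report: 5 items against -3' vs intended 'enter shape_report: 5 items against -2'.
Intended log window:
  1: run begins with 5 entries
  2: enter shape_report: 5 items against -2
  3: hit index 3
Execution walk:
  shape_report([9, -4, 8, -2, 2], -3) -> None  [called from split_margin, line 8]
Origin of each log line:
  1: from main, line 16
  2: from shape_report, line 2
  3: from split_margin, line 9
A correct fix: line 15: replace `-3` with `-2`.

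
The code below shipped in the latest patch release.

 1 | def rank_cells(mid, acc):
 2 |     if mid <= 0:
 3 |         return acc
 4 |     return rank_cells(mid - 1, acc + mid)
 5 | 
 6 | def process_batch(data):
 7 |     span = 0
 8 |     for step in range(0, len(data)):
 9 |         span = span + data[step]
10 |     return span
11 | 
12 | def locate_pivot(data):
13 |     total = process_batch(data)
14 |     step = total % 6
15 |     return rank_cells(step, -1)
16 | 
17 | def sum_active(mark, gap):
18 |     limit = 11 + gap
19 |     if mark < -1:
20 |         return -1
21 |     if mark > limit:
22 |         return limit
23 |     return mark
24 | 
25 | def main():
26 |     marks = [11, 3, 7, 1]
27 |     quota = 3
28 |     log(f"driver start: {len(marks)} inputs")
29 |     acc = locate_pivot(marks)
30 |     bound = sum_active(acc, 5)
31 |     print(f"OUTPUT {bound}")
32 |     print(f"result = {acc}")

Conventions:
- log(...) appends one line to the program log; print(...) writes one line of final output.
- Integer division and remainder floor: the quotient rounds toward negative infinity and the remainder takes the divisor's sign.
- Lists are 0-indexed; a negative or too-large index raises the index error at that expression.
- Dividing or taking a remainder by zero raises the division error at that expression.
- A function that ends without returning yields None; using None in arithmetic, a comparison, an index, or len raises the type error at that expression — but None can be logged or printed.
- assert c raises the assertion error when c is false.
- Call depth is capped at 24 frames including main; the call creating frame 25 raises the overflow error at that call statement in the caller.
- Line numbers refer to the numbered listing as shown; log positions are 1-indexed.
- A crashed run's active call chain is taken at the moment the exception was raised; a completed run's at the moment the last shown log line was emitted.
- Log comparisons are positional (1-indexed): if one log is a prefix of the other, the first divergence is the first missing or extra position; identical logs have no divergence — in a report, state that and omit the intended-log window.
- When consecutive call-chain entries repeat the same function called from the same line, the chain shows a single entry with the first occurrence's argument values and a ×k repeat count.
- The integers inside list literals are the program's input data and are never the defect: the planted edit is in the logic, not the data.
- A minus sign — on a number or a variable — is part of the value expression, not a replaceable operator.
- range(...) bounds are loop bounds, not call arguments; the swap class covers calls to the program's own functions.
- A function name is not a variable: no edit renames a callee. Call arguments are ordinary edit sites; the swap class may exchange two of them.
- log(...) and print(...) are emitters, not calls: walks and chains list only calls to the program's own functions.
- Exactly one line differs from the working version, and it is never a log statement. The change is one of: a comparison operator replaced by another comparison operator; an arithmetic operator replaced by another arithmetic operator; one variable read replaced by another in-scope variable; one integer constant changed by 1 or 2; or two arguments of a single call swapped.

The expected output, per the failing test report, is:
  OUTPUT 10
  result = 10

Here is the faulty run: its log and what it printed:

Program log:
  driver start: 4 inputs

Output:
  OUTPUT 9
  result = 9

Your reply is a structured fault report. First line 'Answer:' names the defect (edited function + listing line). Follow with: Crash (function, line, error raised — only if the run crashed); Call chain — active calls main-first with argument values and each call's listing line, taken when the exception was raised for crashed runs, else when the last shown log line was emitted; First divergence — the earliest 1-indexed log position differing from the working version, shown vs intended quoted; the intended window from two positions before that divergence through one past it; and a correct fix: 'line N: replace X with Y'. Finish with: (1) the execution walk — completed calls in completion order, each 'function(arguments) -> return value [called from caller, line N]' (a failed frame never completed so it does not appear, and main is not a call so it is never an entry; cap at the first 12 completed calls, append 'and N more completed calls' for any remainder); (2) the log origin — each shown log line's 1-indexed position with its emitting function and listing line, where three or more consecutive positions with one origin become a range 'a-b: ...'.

Answer: the defect is in locate_pivot at line 15.
Key observation: The logs agree in full; only the final output differs.
Call chain: main.
First divergence: none; the two logs match at every position.
Execution walk:
  process_batch([11, 3, 7, 1]) -> 22  [called from locate_pivot, line 13]
  rank_cells(0, 9) -> 9  [called from rank_cells, line 4]
  rank_cells(1, 8) -> 9  [called from rank_cells, line 4]
  rank_cells(2, 6) -> 9  [called from rank_cells, line 4]
  rank_cells(3, 3) -> 9  [called from rank_cells, line 4]
  rank_cells(4, -1) -> 9  [called from locate_pivot, line 15]
  locate_pivot([11, 3, 7, 1]) -> 9  [called from main, line 29]
  sum_active(9, 5) -> 9  [called from main, line 30]
Origin of each log line:
  1: emitted by main (line 28)
A correct fix: line 15: replace `-1` with `0`.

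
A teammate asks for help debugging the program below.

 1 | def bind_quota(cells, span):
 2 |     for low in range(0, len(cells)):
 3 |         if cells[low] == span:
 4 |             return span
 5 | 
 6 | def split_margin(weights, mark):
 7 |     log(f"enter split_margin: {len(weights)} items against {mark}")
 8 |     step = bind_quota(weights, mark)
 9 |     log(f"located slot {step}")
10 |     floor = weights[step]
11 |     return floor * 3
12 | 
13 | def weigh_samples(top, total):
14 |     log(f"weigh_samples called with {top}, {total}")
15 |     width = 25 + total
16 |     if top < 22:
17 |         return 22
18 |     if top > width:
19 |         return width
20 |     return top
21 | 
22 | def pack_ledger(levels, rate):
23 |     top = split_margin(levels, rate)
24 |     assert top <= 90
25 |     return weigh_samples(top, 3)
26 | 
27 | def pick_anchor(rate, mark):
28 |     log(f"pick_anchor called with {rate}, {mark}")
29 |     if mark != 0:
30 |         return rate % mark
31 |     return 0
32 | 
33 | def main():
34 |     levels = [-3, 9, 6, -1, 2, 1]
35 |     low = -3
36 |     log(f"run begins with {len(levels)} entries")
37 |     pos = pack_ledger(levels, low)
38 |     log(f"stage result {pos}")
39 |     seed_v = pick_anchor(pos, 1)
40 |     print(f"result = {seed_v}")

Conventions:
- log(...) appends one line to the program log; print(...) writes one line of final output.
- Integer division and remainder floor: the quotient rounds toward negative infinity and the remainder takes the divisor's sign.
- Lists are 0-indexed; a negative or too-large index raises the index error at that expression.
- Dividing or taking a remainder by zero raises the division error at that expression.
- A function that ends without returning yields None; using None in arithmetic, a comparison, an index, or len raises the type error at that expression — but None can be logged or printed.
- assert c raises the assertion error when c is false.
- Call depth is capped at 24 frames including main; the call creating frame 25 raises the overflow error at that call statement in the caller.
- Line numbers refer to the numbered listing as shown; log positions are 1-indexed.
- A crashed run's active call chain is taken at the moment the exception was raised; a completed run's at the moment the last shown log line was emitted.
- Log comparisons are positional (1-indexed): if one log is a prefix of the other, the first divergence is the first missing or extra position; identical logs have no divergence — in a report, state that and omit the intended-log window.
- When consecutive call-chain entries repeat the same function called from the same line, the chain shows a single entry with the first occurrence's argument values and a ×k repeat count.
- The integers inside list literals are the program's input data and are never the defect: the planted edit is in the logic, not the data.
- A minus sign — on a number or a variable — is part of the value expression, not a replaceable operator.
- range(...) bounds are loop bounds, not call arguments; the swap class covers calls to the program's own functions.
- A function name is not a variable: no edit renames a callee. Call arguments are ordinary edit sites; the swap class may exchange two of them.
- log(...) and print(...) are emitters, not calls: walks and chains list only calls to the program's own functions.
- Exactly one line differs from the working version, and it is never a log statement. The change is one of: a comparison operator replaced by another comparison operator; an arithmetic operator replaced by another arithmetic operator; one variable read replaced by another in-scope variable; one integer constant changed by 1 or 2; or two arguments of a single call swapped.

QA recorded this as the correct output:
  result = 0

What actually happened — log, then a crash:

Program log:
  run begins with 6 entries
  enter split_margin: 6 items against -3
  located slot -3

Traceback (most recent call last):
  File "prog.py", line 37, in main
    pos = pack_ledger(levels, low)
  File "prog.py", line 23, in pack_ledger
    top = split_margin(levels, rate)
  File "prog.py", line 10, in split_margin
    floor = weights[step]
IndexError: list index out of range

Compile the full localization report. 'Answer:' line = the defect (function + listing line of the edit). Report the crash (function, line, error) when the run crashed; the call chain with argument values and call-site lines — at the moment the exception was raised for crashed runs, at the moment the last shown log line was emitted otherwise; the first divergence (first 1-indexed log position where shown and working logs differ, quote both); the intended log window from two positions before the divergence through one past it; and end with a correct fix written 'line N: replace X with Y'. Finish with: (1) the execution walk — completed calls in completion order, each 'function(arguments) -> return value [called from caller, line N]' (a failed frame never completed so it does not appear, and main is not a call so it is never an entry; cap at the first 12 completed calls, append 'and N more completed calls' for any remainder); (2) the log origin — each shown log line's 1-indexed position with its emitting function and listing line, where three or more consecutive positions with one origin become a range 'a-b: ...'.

Answer: the defect is in bind_quota at line 4.
Core observation: Position 3 is the first bad log line: 'located slot -3' should read 'located slot 0'.
Crash: split_margin, line 10, IndexError.
Call chain: main -> pack_ledger([-3, 9, 6, -1, 2, 1], -3) (called at line 37) -> split_margin([-3, 9, 6, -1, 2, 1], -3) (called at line 23).
First divergence: position 3 — the shown line 'located slot -3' should read 'located slot 0'.
Intended log window:
  1: run begins with 6 entries
  2: enter split_margin: 6 items against -3
  3: located slot 0
  4: weigh_samples called with -9, 3
Execution walk:
  bind_quota([-3, 9, 6, -1, 2, 1], -3) -> -3  [called from split_margin, line 8]
Log origin:
  1: logged in main at line 36
  2: logged in split_margin at line 7
  3: logged in split_margin at line 9
A correct fix: line 4: replace `span` with `low`.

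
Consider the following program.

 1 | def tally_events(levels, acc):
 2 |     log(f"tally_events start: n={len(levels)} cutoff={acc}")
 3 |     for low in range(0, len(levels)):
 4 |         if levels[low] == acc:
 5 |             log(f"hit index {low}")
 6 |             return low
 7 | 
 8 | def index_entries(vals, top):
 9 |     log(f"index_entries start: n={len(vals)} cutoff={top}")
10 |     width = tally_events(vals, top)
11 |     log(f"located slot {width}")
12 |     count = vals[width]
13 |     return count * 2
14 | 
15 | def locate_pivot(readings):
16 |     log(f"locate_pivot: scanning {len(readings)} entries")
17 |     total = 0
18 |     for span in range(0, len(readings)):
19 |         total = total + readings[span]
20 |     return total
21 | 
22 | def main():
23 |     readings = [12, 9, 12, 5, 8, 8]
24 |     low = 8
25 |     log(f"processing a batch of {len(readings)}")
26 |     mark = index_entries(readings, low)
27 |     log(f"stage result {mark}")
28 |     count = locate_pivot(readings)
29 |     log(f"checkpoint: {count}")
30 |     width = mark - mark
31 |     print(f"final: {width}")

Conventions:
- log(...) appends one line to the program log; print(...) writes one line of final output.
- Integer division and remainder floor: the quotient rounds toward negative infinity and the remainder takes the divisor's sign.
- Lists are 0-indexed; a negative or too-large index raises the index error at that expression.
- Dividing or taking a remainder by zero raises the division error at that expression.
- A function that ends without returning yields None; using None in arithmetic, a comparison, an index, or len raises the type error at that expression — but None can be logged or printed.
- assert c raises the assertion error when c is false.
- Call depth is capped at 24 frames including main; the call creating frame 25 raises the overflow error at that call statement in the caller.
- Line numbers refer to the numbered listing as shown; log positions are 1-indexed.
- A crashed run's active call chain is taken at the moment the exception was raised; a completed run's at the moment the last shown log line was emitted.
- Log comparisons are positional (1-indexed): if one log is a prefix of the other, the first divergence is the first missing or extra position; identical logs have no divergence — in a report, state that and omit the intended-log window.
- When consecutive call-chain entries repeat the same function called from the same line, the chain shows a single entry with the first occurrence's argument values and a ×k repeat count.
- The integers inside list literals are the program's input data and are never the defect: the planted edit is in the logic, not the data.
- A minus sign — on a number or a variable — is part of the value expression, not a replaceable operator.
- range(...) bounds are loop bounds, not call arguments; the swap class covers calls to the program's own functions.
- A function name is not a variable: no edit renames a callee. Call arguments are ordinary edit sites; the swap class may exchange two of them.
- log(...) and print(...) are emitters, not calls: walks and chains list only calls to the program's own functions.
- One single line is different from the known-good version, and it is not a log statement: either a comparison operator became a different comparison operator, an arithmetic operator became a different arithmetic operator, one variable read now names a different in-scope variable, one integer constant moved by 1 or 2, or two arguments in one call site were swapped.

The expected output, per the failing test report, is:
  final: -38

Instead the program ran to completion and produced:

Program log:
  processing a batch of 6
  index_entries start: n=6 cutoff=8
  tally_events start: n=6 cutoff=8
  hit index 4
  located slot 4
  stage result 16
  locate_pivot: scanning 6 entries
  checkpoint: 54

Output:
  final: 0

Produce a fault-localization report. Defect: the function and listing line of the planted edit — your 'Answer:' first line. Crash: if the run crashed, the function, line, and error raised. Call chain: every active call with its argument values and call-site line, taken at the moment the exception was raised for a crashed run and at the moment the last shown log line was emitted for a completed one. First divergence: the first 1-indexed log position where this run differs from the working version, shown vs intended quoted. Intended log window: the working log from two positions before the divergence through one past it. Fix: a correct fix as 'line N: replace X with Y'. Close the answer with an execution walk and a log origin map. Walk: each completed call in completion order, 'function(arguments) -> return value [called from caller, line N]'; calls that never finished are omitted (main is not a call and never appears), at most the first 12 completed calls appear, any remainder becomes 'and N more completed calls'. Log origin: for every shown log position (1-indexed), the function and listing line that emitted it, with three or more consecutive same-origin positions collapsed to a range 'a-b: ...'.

Answer: the defect is in main at line 30.
Key observation: The two runs log identically and part ways only at the printed values.
Call chain: main.
First divergence: none (the log streams are identical).
Execution walk:
  tally_events([12, 9, 12, 5, 8, 8], 8) -> 4  [called from index_entries, line 10]
  index_entries([12, 9, 12, 5, 8, 8], 8) -> 16  [called from main, line 26]
  locate_pivot([12, 9, 12, 5, 8, 8]) -> 54  [called from main, line 28]
Log origin:
  1: emitted by main (line 25)
  2: emitted by index_entries (line 9)
  3: emitted by tally_events (line 2)
  4: emitted by tally_events (line 5)
  5: emitted by index_entries (line 11)
  6: emitted by main (line 27)
  7: emitted by locate_pivot (line 16)
  8: emitted by main (line 29)
A correct fix: line 30: replace `mark - mark` with `mark - count`.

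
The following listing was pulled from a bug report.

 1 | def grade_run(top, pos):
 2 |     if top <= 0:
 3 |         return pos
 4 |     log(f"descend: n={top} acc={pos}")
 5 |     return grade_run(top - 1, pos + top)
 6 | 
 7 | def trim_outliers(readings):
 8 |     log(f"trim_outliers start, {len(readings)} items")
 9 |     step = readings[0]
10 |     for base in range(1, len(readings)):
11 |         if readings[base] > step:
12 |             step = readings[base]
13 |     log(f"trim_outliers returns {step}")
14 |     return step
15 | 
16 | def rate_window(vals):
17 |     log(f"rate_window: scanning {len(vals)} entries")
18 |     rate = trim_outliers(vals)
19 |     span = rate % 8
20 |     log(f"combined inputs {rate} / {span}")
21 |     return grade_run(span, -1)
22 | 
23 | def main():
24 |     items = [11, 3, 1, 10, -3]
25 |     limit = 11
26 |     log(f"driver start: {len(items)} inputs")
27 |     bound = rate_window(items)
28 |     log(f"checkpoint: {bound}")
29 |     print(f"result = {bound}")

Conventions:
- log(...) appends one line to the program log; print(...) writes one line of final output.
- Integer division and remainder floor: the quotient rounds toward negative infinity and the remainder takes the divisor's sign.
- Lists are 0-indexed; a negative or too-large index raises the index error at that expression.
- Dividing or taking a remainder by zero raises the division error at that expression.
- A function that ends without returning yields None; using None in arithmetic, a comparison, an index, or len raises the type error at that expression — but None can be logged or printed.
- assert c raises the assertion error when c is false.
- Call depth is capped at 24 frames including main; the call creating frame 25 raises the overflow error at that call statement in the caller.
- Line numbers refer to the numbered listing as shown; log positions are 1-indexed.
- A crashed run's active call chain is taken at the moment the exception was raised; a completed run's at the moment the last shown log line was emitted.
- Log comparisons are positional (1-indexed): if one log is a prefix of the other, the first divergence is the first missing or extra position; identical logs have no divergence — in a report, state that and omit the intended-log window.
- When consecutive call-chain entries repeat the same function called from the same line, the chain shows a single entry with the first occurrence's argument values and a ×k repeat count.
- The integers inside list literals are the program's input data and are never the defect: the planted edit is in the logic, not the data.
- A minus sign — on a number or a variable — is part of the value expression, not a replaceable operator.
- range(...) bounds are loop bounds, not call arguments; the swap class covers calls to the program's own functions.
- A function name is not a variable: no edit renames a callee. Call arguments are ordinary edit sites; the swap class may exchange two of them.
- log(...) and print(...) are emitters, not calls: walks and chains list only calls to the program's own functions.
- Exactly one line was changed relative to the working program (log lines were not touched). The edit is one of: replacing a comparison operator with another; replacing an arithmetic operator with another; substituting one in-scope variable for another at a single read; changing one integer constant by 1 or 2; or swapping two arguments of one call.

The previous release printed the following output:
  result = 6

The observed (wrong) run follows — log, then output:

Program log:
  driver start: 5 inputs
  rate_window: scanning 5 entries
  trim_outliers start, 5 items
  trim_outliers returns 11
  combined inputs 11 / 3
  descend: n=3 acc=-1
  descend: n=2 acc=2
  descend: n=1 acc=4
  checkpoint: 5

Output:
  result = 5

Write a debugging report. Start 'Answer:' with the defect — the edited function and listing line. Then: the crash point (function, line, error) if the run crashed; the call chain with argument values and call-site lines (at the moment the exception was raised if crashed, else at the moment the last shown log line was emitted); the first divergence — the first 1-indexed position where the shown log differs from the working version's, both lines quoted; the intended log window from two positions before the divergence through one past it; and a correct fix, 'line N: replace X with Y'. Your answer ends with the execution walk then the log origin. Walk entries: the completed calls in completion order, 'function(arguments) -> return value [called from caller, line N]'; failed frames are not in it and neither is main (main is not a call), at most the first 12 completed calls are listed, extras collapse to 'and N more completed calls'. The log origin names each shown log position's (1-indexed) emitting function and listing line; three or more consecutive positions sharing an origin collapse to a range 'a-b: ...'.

Answer: the defect is in rate_window at line 21.
The tell: Position 6 is the first bad log line: 'descend: n=3 acc=-1' should read 'descend: n=3 acc=0'.
Call chain: main.
First divergence: at position 6 the run shows 'descend: n=3 acc=-1' where the working version logs 'descend: n=3 acc=0'.
Intended log window:
  4: trim_outliers returns 11
  5: combined inputs 11 / 3
  6: descend: n=3 acc=0
  7: descend: n=2 acc=3
Execution walk:
  trim_outliers([11, 3, 1, 10, -3]) -> 11  [called from rate_window, line 18]
  grade_run(0, 5) -> 5  [called from grade_run, line 5]
  grade_run(1, 4) -> 5  [called from grade_run, line 5]
  grade_run(2, 2) -> 5  [called from grade_run, line 5]
  grade_run(3, -1) -> 5  [called from rate_window, line 21]
  rate_window([11, 3, 1, 10, -3]) -> 5  [called from main, line 27]
Log origins:
  1: from main, line 26
  2: from rate_window, line 17
  3: from trim_outliers, line 8
  4: from trim_outliers, line 13
  5: from rate_window, line 20
  6-8: from grade_run, line 4
  9: from main, line 28
A correct fix: line 21: replace `-1` with `0`.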